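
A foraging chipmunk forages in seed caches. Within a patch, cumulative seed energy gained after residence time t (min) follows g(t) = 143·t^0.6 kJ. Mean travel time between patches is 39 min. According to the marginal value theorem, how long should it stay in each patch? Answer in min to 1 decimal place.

58.5 min

By the marginal value theorem, leave when the instantaneous gain rate g'(t) equals the habitat-wide average g(t)/(T + t).
g'(t) = 0.6·143·t^-0.4. Setting 0.6·143·t^-0.4 = 143·t^0.6/(39+t) gives 0.6(39+t) = t, so 0.40·t = 0.6×39.
t* = 0.6×39/0.40 = 58.5 min.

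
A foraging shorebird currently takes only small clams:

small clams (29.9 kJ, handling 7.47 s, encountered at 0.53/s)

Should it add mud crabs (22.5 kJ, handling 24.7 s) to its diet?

No

On small clams alone, R = ΣλE/(1+Σλh) = 15.85/4.959 = 3.196 kJ/s.
mud crabs: E/h = 22.5/24.7 = 0.9109 kJ/s.
Since 0.9109 < R, time spent handling mud crabs is better spent searching.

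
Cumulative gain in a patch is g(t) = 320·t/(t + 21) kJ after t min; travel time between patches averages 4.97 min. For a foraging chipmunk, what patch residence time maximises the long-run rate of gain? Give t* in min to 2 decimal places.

Maximise g(t)/(T+t): set derivative to zero → g'(t)(T+t) = g(t).
g'(t) = 320·21/(t + 21)². Setting 320·21/(t+21)² = 320t/[(t+21)(4.97+t)] gives 21(4.97+t) = t(t+21), so t² = 21×4.97 = 104.4.
t* = √104.4 = 10.22 min.

10.22 min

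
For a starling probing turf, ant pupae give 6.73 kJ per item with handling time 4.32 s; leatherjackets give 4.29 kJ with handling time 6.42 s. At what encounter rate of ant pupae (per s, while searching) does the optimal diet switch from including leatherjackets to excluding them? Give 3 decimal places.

0.174 per s

The zero-one rule: include leatherjackets iff E₂/h₂ > λE₁/(1+λh₁). Equality gives the switch point.
λE₁h₂ = E₂ + λE₂h₁ ⇒ λ = E₂/(E₁h₂ − E₂h₁) = 4.29/(43.21 − 18.53) = 0.1739 per s.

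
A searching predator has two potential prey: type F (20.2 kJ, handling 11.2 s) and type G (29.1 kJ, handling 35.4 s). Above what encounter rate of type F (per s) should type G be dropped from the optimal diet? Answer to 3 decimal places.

0.075 per s

The zero-one rule: include type G iff E₂/h₂ > λE₁/(1+λh₁). Equality gives the switch point.
λE₁h₂ = E₂ + λE₂h₁ ⇒ λ = E₂/(E₁h₂ − E₂h₁) = 29.1/(715.1 − 325.9) = 0.07478 per s.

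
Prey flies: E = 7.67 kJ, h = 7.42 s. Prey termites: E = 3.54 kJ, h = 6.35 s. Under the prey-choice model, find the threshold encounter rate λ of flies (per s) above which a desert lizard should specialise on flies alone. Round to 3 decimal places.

Drop termites once their profitability E₂/h₂ falls below the rate achievable on flies alone: E₂/h₂ = λE₁/(1 + λh₁).
Solve for λ: λE₁h₂ = E₂(1 + λh₁) → λ(E₁h₂ − E₂h₁) = E₂ → λ = E₂/(E₁h₂ − E₂h₁).
λ = 3.54/(7.67×6.35 − 3.54×7.42) = 3.54/22.44 = 0.1578 per s.

0.158 per s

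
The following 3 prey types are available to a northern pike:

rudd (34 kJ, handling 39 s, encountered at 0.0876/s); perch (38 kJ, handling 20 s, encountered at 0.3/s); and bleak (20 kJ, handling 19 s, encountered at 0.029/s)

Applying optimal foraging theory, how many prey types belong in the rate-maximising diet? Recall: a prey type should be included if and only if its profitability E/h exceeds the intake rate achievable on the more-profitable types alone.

Rank by E/h (kJ/s): perch 1.9, bleak 1.05, rudd 0.872. Include each in turn until the next type's E/h falls below the running intake rate.
Rate on top 1: 1.629. bleak: 1.05 < 1.629 → exclude; stop.
Optimal diet: perch — 1 of 3 types.

1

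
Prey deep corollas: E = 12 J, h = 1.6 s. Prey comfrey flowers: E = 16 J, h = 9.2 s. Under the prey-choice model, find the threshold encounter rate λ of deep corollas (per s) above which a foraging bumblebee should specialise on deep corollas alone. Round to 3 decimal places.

Drop comfrey flowers once their profitability E₂/h₂ falls below the rate achievable on deep corollas alone: E₂/h₂ = λE₁/(1 + λh₁).
Solve for λ: λE₁h₂ = E₂(1 + λh₁) → λ(E₁h₂ − E₂h₁) = E₂ → λ = E₂/(E₁h₂ − E₂h₁).
λ = 16/(12×9.2 − 16×1.6) = 16/84.8 = 0.1887 per s.

0.189 per s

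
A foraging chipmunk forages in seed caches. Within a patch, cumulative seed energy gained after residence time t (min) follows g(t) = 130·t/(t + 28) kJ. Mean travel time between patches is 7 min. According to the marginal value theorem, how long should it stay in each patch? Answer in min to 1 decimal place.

Maximise g(t)/(T+t): set derivative to zero → g'(t)(T+t) = g(t).
g'(t) = 130·28/(t + 28)². Setting 130·28/(t+28)² = 130t/[(t+28)(7+t)] gives 28(7+t) = t(t+28), so t² = 28×7 = 196.
t* = √196 = 14 min.

14.0 min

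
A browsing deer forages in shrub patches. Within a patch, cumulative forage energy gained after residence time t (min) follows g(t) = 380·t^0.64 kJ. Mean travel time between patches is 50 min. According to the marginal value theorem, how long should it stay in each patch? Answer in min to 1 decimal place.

Optimal t* satisfies g'(t*) = g(t*)/(T + t*).
g'(t) = 0.64·380·t^-0.36. Setting 0.64·380·t^-0.36 = 380·t^0.64/(50+t) gives 0.64(50+t) = t, so 0.36·t = 0.64×50.
t* = 0.64×50/0.36 = 88.89 min.

88.9 min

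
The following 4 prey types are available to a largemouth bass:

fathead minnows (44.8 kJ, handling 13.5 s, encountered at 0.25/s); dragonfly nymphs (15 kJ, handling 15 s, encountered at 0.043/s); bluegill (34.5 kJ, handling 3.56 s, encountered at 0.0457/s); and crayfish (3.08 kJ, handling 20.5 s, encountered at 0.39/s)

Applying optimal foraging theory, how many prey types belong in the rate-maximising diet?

Profitabilities (E/h, kJ/s): bluegill 9.69, fathead minnows 3.32, dragonfly nymphs 1, crayfish 0.15. Add prey in this order while the next type's profitability exceeds the intake rate on those already taken.
Rate on top 1: 1.356. fathead minnows: 3.32 > 1.356 → include.
Rate on top 2: 2.816. dragonfly nymphs: 1 < 2.816 → exclude; stop.
Optimal diet: bluegill, fathead minnows — 2 of 4 types.

2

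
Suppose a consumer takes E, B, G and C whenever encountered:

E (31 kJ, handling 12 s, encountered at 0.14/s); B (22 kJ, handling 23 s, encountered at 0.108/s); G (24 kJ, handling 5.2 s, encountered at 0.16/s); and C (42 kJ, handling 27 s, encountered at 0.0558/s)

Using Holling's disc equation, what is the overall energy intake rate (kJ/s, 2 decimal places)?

1.72 kJ/s

R = Σλ_iE_i / (1 + Σλ_ih_i)
Numerator: 0.14×31 + 0.108×22 + 0.16×24 + 0.0558×42 = 12.9
Denominator: 1 + 0.14×12 + 0.108×23 + 0.16×5.2 + 0.0558×27 = 7.503
R = 12.9/7.503 = 1.719 kJ/s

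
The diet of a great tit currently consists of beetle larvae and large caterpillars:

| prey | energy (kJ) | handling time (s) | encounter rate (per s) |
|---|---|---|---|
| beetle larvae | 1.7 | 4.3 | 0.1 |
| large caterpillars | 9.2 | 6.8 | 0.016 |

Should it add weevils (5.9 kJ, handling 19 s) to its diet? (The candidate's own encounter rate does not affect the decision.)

Intake rate on the current diet: R = (0.1×1.7 + 0.016×9.2) / (1 + 0.1×4.3 + 0.016×6.8) = 0.3172/1.539 = 0.2061 kJ/s.
Profitability of weevils: 5.9/19 = 0.3105 kJ/s.
Since 0.3105 > R, including weevils increases the long-run rate.

Yes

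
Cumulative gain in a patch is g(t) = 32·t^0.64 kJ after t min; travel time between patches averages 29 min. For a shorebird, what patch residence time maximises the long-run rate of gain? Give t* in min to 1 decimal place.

Optimal t* satisfies g'(t*) = g(t*)/(T + t*).
g'(t) = 0.64·32·t^-0.36. Setting 0.64·32·t^-0.36 = 32·t^0.64/(29+t) gives 0.64(29+t) = t, so 0.36·t = 0.64×29.
t* = 0.64×29/0.36 = 51.56 min.

51.6 min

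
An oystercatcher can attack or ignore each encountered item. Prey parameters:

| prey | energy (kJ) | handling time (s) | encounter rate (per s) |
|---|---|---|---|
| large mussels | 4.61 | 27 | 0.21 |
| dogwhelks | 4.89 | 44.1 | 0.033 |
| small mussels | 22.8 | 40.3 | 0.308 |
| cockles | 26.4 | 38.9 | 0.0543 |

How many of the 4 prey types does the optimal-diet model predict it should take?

2

Rank by E/h (kJ/s): cockles 0.679, small mussels 0.566, large mussels 0.171, dogwhelks 0.111. Include each in turn until the next type's E/h falls below the running intake rate.
Rate on top 1: 0.4606. small mussels: 0.566 > 0.4606 → include.
Rate on top 2: 0.5447. large mussels: 0.171 < 0.5447 → exclude; stop.
Optimal diet: cockles, small mussels — 2 of 4 types.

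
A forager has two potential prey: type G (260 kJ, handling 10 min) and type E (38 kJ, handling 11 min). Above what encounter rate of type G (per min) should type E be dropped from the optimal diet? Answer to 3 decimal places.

At the threshold, the rate on type G alone equals the profitability of type E: λ·260/(1 + λ·10) = 38/11 = 3.455.
Rearranging, λ(260 − 3.455×10) = 3.455, so λ = 3.455/225.5 = 0.01532 per min.

0.015 per min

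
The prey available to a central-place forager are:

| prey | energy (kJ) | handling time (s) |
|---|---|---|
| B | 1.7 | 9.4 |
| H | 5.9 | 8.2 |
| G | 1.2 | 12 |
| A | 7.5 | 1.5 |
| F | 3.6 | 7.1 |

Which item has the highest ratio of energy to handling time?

A

In descending order of E/h:
A: 7.5/1.5 = 5 kJ/s
H: 5.9/8.2 = 0.72 kJ/s
F: 3.6/7.1 = 0.507 kJ/s
B: 1.7/9.4 = 0.181 kJ/s
G: 1.2/12 = 0.1 kJ/s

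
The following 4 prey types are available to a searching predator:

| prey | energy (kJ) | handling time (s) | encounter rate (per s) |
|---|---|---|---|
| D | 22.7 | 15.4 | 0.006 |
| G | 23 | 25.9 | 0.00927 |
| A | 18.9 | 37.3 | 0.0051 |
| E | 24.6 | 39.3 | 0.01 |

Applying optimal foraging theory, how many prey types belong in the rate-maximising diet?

E/h in descending order: D 1.47, G 0.888, E 0.626, A 0.507 kJ/s. The optimal diet is the largest prefix of this list for which every included type satisfies E_i/h_i > R on the types above it.
Rate on top 1: 0.1247. G: 0.888 > 0.1247 → include.
Rate on top 2: 0.2622. E: 0.626 > 0.2622 → include.
Rate on top 3: 0.3451. A: 0.507 > 0.3451 → include.
Optimal diet: D, G, E, A — 4 of 4 types.

4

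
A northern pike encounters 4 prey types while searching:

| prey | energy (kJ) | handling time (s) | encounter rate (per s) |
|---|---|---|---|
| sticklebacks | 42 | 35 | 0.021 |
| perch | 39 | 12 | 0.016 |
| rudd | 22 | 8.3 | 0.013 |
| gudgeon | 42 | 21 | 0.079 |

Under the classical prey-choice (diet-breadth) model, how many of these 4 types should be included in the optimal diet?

Rank by E/h (kJ/s): perch 3.25, rudd 2.65, gudgeon 2, sticklebacks 1.2. Include each in turn until the next type's E/h falls below the running intake rate.
Rate on top 1: 0.5235. rudd: 2.65 > 0.5235 → include.
Rate on top 2: 0.7001. gudgeon: 2 > 0.7001 → include.
Rate on top 3: 1.429. sticklebacks: 1.2 < 1.429 → exclude; stop.
Optimal diet: perch, rudd, gudgeon — 3 of 4 types.

3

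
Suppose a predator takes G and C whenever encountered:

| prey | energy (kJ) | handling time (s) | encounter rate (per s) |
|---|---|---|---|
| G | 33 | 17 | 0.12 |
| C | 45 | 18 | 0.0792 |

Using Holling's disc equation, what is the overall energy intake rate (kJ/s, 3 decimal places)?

R = Σλ_iE_i / (1 + Σλ_ih_i)
Numerator: 0.12×33 + 0.0792×45 = 7.524
Denominator: 1 + 0.12×17 + 0.0792×18 = 4.466
R = 7.524/4.466 = 1.685 kJ/s

1.685 kJ/s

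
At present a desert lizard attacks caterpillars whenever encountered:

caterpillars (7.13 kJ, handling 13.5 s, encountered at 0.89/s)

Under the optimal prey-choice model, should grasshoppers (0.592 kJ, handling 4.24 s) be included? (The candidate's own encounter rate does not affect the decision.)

No

On caterpillars alone, R = ΣλE/(1+Σλh) = 6.346/13.02 = 0.4876 kJ/s.
grasshoppers: E/h = 0.592/4.24 = 0.1396 kJ/s.
0.1396 < 0.4876, so adding grasshoppers would lower the average — exclude it.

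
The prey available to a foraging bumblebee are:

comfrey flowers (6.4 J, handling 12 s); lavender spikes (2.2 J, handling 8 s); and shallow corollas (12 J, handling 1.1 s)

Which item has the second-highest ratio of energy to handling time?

Profitability E/h (J/s): comfrey flowers = 6.4/12 = 0.533, lavender spikes = 2.2/8 = 0.275, shallow corollas = 12/1.1 = 10.9.
Ranked: shallow corollas > comfrey flowers > lavender spikes.

comfrey flowers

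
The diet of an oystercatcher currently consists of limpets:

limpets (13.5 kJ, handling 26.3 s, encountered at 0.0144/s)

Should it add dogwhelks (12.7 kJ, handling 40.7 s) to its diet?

Intake rate on the current diet: R = (0.0144×13.5) / (1 + 0.0144×26.3) = 0.1944/1.379 = 0.141 kJ/s.
dogwhelks: E/h = 12.7/40.7 = 0.312 kJ/s.
0.312 > 0.141, so adding dogwhelks raises the average — include it.

Yes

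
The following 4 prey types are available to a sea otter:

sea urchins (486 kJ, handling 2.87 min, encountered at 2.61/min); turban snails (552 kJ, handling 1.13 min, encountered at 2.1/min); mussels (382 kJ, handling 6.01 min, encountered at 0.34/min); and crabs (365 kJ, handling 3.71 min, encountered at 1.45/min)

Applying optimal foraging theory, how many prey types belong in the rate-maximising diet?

1

Profitabilities (E/h, kJ/min): turban snails 488, sea urchins 169, crabs 98.4, mussels 63.6. Add prey in this order while the next type's profitability exceeds the intake rate on those already taken.
Rate on top 1: 343.7. sea urchins: 169 < 343.7 → exclude; stop.
Optimal diet: turban snails — 1 of 4 types.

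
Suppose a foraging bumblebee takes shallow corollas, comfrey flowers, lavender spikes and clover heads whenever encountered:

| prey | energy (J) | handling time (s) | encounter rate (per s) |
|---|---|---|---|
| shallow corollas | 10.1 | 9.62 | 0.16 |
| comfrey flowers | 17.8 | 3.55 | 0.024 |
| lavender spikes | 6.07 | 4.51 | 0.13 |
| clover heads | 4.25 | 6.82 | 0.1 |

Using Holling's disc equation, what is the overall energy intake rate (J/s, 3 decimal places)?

0.837 J/s

Energy encountered per unit search time: 0.16×10.1 + 0.024×17.8 + 0.13×6.07 + 0.1×4.25 = 3.257 J/s.
Handling time per unit search time: 0.16×9.62 + 0.024×3.55 + 0.13×4.51 + 0.1×6.82 = 2.893.
Rate = 3.257/(1 + 2.893) = 0.8368 J/s.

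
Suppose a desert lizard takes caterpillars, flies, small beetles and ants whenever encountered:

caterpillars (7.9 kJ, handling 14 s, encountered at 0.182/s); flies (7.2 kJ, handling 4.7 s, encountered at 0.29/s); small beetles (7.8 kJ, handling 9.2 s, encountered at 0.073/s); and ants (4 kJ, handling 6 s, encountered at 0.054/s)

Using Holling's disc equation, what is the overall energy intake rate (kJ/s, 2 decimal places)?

Energy encountered per unit search time: 0.182×7.9 + 0.29×7.2 + 0.073×7.8 + 0.054×4 = 4.311 kJ/s.
Handling time per unit search time: 0.182×14 + 0.29×4.7 + 0.073×9.2 + 0.054×6 = 4.907.
Rate = 4.311/(1 + 4.907) = 0.7299 kJ/s.

0.73 kJ/s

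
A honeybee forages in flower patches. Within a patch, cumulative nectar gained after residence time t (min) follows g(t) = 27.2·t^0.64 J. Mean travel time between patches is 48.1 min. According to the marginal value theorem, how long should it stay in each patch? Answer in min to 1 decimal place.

Optimal t* satisfies g'(t*) = g(t*)/(T + t*).
g'(t) = 0.64·27.2·t^-0.36. Setting 0.64·27.2·t^-0.36 = 27.2·t^0.64/(48.1+t) gives 0.64(48.1+t) = t, so 0.36·t = 0.64×48.1.
t* = 0.64×48.1/0.36 = 85.51 min.

85.5 min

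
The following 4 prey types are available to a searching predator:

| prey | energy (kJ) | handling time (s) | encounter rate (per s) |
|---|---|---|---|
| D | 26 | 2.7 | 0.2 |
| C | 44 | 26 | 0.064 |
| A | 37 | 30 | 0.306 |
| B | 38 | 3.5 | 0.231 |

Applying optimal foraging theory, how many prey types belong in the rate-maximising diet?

2

Profitabilities (E/h, kJ/s): B 10.9, D 9.63, C 1.69, A 1.23. Add prey in this order while the next type's profitability exceeds the intake rate on those already taken.
Rate on top 1: 4.854. D: 9.63 > 4.854 → include.
Rate on top 2: 5.952. C: 1.69 < 5.952 → exclude; stop.
Optimal diet: B, D — 2 of 4 types.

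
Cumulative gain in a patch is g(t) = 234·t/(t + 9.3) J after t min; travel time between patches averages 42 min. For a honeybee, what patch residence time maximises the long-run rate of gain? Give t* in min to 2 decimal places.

Optimal t* satisfies g'(t*) = g(t*)/(T + t*).
g'(t) = 234·9.3/(t + 9.3)². Setting 234·9.3/(t+9.3)² = 234t/[(t+9.3)(42+t)] gives 9.3(42+t) = t(t+9.3), so t² = 9.3×42 = 390.6.
t* = √390.6 = 19.76 min.

19.76 min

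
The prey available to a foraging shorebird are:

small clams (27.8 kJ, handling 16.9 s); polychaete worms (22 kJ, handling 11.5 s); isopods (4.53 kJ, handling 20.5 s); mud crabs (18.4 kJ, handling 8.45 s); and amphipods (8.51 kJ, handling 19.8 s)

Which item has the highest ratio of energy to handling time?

In descending order of E/h:
mud crabs: 18.4/8.45 = 2.18 kJ/s
polychaete worms: 22/11.5 = 1.91 kJ/s
small clams: 27.8/16.9 = 1.64 kJ/s
amphipods: 8.51/19.8 = 0.43 kJ/s
isopods: 4.53/20.5 = 0.221 kJ/s

mud crabs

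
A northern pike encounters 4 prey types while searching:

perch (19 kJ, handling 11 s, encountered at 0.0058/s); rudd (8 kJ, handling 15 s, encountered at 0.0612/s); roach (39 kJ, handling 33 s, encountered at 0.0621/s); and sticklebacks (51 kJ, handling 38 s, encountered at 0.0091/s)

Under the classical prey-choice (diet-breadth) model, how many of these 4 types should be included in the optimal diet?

Rank by E/h (kJ/s): perch 1.73, sticklebacks 1.34, roach 1.18, rudd 0.533. Include each in turn until the next type's E/h falls below the running intake rate.
Rate on top 1: 0.1036. sticklebacks: 1.34 > 0.1036 → include.
Rate on top 2: 0.4074. roach: 1.18 > 0.4074 → include.
Rate on top 3: 0.8662. rudd: 0.533 < 0.8662 → exclude; stop.
Optimal diet: perch, sticklebacks, roach — 3 of 4 types.

3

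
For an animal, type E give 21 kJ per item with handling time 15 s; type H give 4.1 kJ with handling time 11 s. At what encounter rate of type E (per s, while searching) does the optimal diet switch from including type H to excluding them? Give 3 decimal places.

0.024 per s

The zero-one rule: include type H iff E₂/h₂ > λE₁/(1+λh₁). Equality gives the switch point.
λE₁h₂ = E₂ + λE₂h₁ ⇒ λ = E₂/(E₁h₂ − E₂h₁) = 4.1/(231 − 61.5) = 0.02419 per s.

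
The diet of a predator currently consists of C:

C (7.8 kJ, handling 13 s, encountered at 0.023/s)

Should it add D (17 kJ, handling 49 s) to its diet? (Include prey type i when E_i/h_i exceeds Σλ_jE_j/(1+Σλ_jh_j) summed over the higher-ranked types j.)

Yes

Current rate: (0.023×7.8)/(1 + 0.023×13) = 0.1381 kJ/s.
Profitability of D: 17/49 = 0.3469 kJ/s.
Since 0.3469 > R, including D increases the long-run rate.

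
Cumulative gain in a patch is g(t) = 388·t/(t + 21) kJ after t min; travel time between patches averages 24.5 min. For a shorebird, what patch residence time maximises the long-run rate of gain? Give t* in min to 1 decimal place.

22.7 min

Maximise g(t)/(T+t): set derivative to zero → g'(t)(T+t) = g(t).
g'(t) = 388·21/(t + 21)². Setting 388·21/(t+21)² = 388t/[(t+21)(24.5+t)] gives 21(24.5+t) = t(t+21), so t² = 21×24.5 = 514.5.
t* = √514.5 = 22.68 min.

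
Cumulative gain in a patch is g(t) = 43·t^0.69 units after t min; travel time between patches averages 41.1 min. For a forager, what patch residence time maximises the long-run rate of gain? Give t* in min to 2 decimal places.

91.48 min

By the marginal value theorem, leave when the instantaneous gain rate g'(t) equals the habitat-wide average g(t)/(T + t).
g'(t) = 0.69·43·t^-0.31. Setting 0.69·43·t^-0.31 = 43·t^0.69/(41.1+t) gives 0.69(41.1+t) = t, so 0.31·t = 0.69×41.1.
t* = 0.69×41.1/0.31 = 91.48 min.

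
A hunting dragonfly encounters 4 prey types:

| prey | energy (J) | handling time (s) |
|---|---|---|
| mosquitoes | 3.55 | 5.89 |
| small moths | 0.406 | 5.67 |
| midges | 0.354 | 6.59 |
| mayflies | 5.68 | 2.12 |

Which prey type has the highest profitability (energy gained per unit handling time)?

Profitability E/h (J/s): mosquitoes = 3.55/5.89 = 0.603, small moths = 0.406/5.67 = 0.0716, midges = 0.354/6.59 = 0.0537, mayflies = 5.68/2.12 = 2.68.
Ranked: mayflies > mosquitoes > small moths > midges.

mayflies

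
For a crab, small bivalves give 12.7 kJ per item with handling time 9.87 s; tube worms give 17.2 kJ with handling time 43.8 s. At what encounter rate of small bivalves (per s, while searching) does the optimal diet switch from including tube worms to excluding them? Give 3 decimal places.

At the threshold, the rate on small bivalves alone equals the profitability of tube worms: λ·12.7/(1 + λ·9.87) = 17.2/43.8 = 0.3927.
Rearranging, λ(12.7 − 0.3927×9.87) = 0.3927, so λ = 0.3927/8.824 = 0.0445 per s.

0.045 per s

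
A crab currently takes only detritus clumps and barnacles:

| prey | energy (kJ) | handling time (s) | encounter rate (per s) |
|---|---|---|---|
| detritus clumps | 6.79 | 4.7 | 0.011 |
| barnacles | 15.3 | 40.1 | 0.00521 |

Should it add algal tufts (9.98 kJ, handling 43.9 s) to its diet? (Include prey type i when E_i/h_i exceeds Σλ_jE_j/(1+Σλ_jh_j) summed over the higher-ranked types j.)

Yes

Current rate: (0.011×6.79 + 0.00521×15.3)/(1 + 0.011×4.7 + 0.00521×40.1) = 0.1225 kJ/s.
algal tufts: E/h = 9.98/43.9 = 0.2273 kJ/s.
0.2273 > 0.1225, so adding algal tufts raises the average — include it.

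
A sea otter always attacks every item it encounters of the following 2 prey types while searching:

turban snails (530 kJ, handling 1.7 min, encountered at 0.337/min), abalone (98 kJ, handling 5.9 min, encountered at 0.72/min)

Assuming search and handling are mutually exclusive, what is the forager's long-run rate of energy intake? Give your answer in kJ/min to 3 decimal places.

42.806 kJ/min

Energy encountered per unit search time: 0.337×530 + 0.72×98 = 249.2 kJ/min.
Handling time per unit search time: 0.337×1.7 + 0.72×5.9 = 4.821.
Rate = 249.2/(1 + 4.821) = 42.81 kJ/min.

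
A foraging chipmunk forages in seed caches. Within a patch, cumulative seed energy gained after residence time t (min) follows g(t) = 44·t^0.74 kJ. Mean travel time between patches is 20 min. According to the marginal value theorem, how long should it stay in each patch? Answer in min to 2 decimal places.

56.92 min

By the marginal value theorem, leave when the instantaneous gain rate g'(t) equals the habitat-wide average g(t)/(T + t).
g'(t) = 0.74·44·t^-0.26. Setting 0.74·44·t^-0.26 = 44·t^0.74/(20+t) gives 0.74(20+t) = t, so 0.26·t = 0.74×20.
t* = 0.74×20/0.26 = 56.92 min.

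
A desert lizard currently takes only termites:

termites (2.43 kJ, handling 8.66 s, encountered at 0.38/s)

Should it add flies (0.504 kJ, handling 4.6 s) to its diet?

Current rate: (0.38×2.43)/(1 + 0.38×8.66) = 0.2152 kJ/s.
flies: E/h = 0.504/4.6 = 0.1096 kJ/s.
Since 0.1096 < R, time spent handling flies is better spent searching.

No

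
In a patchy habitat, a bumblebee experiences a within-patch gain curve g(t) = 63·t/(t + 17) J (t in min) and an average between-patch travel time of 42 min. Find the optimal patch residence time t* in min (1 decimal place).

26.7 min

Maximise g(t)/(T+t): set derivative to zero → g'(t)(T+t) = g(t).
g'(t) = 63·17/(t + 17)². Setting 63·17/(t+17)² = 63t/[(t+17)(42+t)] gives 17(42+t) = t(t+17), so t² = 17×42 = 714.
t* = √714 = 26.72 min.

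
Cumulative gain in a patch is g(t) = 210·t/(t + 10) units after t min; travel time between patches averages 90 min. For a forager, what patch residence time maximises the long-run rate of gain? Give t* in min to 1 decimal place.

By the marginal value theorem, leave when the instantaneous gain rate g'(t) equals the habitat-wide average g(t)/(T + t).
g'(t) = 210·10/(t + 10)². Setting 210·10/(t+10)² = 210t/[(t+10)(90+t)] gives 10(90+t) = t(t+10), so t² = 10×90 = 900.
t* = √900 = 30 min.

30.0 min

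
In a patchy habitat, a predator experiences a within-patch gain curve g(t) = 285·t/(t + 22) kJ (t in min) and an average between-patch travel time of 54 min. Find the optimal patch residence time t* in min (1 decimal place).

Optimal t* satisfies g'(t*) = g(t*)/(T + t*).
g'(t) = 285·22/(t + 22)². Setting 285·22/(t+22)² = 285t/[(t+22)(54+t)] gives 22(54+t) = t(t+22), so t² = 22×54 = 1188.
t* = √1188 = 34.47 min.

34.5 min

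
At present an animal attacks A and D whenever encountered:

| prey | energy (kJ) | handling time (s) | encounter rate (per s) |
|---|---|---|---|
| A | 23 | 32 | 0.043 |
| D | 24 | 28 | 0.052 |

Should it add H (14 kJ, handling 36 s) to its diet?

No

Current rate: (0.043×23 + 0.052×24)/(1 + 0.043×32 + 0.052×28) = 0.5838 kJ/s.
H: E/h = 14/36 = 0.3889 kJ/s.
Since 0.3889 < R, time spent handling H is better spent searching.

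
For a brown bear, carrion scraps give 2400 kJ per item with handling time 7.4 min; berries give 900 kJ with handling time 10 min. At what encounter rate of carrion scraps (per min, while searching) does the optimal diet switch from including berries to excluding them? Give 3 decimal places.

The zero-one rule: include berries iff E₂/h₂ > λE₁/(1+λh₁). Equality gives the switch point.
λE₁h₂ = E₂ + λE₂h₁ ⇒ λ = E₂/(E₁h₂ − E₂h₁) = 900/(2.4e+04 − 6660) = 0.0519 per min.

0.052 per min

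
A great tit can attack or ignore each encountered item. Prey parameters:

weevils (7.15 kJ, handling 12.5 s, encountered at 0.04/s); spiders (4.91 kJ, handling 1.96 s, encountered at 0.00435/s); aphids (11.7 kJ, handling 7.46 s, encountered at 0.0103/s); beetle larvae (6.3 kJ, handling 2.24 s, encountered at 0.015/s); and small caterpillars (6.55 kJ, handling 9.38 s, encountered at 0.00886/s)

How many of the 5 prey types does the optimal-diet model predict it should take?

5

Rank by E/h (kJ/s): beetle larvae 2.81, spiders 2.51, aphids 1.57, small caterpillars 0.698, weevils 0.572. Include each in turn until the next type's E/h falls below the running intake rate.
Rate on top 1: 0.09143. spiders: 2.51 > 0.09143 → include.
Rate on top 2: 0.1112. aphids: 1.57 > 0.1112 → include.
Rate on top 3: 0.2112. small caterpillars: 0.698 > 0.2112 → include.
Rate on top 4: 0.2449. weevils: 0.572 > 0.2449 → include.
Optimal diet: beetle larvae, spiders, aphids, small caterpillars, weevils — 5 of 5 types.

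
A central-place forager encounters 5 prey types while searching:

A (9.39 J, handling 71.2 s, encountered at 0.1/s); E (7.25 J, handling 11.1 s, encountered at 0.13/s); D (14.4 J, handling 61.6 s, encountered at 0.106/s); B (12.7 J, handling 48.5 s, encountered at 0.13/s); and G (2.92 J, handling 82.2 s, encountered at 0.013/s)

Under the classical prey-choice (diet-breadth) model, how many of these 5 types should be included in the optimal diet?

1

Profitabilities (E/h, J/s): E 0.653, B 0.262, D 0.234, A 0.132, G 0.0355. Add prey in this order while the next type's profitability exceeds the intake rate on those already taken.
Rate on top 1: 0.3858. B: 0.262 < 0.3858 → exclude; stop.
Optimal diet: E — 1 of 5 types.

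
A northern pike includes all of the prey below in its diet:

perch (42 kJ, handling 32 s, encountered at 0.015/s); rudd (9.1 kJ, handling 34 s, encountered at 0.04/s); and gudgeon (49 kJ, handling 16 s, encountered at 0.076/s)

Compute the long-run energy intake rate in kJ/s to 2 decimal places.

R = Σλ_iE_i / (1 + Σλ_ih_i)
Numerator: 0.015×42 + 0.04×9.1 + 0.076×49 = 4.718
Denominator: 1 + 0.015×32 + 0.04×34 + 0.076×16 = 4.056
R = 4.718/4.056 = 1.163 kJ/s

1.16 kJ/s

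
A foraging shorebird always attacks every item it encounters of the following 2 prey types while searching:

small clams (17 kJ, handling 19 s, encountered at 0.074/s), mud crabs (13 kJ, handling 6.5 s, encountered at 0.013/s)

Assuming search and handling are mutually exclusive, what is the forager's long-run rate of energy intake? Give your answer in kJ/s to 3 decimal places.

R = Σλ_iE_i / (1 + Σλ_ih_i)
Numerator: 0.074×17 + 0.013×13 = 1.427
Denominator: 1 + 0.074×19 + 0.013×6.5 = 2.49
R = 1.427/2.49 = 0.573 kJ/s

0.573 kJ/s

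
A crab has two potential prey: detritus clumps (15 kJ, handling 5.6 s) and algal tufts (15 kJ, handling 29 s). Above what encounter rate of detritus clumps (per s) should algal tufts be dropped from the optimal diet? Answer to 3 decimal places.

At the threshold, the rate on detritus clumps alone equals the profitability of algal tufts: λ·15/(1 + λ·5.6) = 15/29 = 0.5172.
Rearranging, λ(15 − 0.5172×5.6) = 0.5172, so λ = 0.5172/12.1 = 0.04274 per s.

0.043 per s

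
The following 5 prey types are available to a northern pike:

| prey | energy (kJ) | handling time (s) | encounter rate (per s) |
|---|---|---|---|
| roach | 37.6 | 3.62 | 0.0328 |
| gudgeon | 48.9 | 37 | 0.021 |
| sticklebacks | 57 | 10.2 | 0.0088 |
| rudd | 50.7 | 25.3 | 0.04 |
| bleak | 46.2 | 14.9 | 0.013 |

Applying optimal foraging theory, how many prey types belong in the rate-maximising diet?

Rank by E/h (kJ/s): roach 10.4, sticklebacks 5.59, bleak 3.1, rudd 2, gudgeon 1.32. Include each in turn until the next type's E/h falls below the running intake rate.
Rate on top 1: 1.102. sticklebacks: 5.59 > 1.102 → include.
Rate on top 2: 1.436. bleak: 3.1 > 1.436 → include.
Rate on top 3: 1.666. rudd: 2 > 1.666 → include.
Rate on top 4: 1.807. gudgeon: 1.32 < 1.807 → exclude; stop.
Optimal diet: roach, sticklebacks, bleak, rudd — 4 of 5 types.

4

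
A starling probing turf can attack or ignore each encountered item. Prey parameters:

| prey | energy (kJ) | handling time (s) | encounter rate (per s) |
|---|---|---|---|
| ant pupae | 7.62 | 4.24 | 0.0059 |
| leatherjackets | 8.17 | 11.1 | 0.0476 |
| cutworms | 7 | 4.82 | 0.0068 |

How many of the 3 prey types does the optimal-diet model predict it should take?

Rank by E/h (kJ/s): ant pupae 1.8, cutworms 1.45, leatherjackets 0.736. Include each in turn until the next type's E/h falls below the running intake rate.
Rate on top 1: 0.04386. cutworms: 1.45 > 0.04386 → include.
Rate on top 2: 0.0875. leatherjackets: 0.736 > 0.0875 → include.
Optimal diet: ant pupae, cutworms, leatherjackets — 3 of 3 types.

3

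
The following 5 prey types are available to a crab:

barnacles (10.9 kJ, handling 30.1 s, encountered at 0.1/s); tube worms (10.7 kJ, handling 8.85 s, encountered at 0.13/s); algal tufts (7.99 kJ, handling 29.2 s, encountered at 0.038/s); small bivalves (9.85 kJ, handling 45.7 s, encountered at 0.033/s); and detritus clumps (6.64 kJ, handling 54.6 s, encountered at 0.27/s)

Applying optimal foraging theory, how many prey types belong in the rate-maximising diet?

1

Rank by E/h (kJ/s): tube worms 1.21, barnacles 0.362, algal tufts 0.274, small bivalves 0.216, detritus clumps 0.122. Include each in turn until the next type's E/h falls below the running intake rate.
Rate on top 1: 0.6468. barnacles: 0.362 < 0.6468 → exclude; stop.
Optimal diet: tube worms — 1 of 5 types.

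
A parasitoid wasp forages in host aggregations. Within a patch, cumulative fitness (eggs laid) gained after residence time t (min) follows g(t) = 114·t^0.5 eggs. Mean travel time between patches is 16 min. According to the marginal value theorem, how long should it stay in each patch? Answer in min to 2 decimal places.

Maximise g(t)/(T+t): set derivative to zero → g'(t)(T+t) = g(t).
g'(t) = 0.5·114·t^-0.5. Setting 0.5·114·t^-0.5 = 114·t^0.5/(16+t) gives 0.5(16+t) = t, so 0.50·t = 0.5×16.
t* = 0.5×16/0.50 = 16 min.

16.00 min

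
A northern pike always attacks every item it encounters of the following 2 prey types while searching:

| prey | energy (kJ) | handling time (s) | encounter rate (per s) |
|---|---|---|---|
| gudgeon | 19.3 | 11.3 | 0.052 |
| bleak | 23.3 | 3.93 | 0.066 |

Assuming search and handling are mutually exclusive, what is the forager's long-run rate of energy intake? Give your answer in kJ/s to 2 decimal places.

R = Σλ_iE_i / (1 + Σλ_ih_i)
Numerator: 0.052×19.3 + 0.066×23.3 = 2.541
Denominator: 1 + 0.052×11.3 + 0.066×3.93 = 1.847
R = 2.541/1.847 = 1.376 kJ/s

1.38 kJ/s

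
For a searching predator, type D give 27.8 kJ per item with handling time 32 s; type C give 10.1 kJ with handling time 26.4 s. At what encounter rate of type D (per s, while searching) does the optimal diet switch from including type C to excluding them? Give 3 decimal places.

At the threshold, the rate on type D alone equals the profitability of type C: λ·27.8/(1 + λ·32) = 10.1/26.4 = 0.3826.
Rearranging, λ(27.8 − 0.3826×32) = 0.3826, so λ = 0.3826/15.56 = 0.02459 per s.

0.025 per s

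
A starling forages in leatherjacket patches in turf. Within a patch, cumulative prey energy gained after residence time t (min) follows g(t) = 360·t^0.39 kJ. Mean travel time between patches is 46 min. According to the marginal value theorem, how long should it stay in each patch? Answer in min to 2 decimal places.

Maximise g(t)/(T+t): set derivative to zero → g'(t)(T+t) = g(t).
g'(t) = 0.39·360·t^-0.61. Setting 0.39·360·t^-0.61 = 360·t^0.39/(46+t) gives 0.39(46+t) = t, so 0.61·t = 0.39×46.
t* = 0.39×46/0.61 = 29.41 min.

29.41 min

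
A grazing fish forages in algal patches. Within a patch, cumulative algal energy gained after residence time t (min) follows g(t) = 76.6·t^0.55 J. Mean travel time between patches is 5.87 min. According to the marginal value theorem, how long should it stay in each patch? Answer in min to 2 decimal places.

By the marginal value theorem, leave when the instantaneous gain rate g'(t) equals the habitat-wide average g(t)/(T + t).
g'(t) = 0.55·76.6·t^-0.45. Setting 0.55·76.6·t^-0.45 = 76.6·t^0.55/(5.87+t) gives 0.55(5.87+t) = t, so 0.45·t = 0.55×5.87.
t* = 0.55×5.87/0.45 = 7.174 min.

7.17 min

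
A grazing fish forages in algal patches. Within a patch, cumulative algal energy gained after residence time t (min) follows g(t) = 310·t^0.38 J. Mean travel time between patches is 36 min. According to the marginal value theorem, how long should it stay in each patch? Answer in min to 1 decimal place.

22.1 min

By the marginal value theorem, leave when the instantaneous gain rate g'(t) equals the habitat-wide average g(t)/(T + t).
g'(t) = 0.38·310·t^-0.62. Setting 0.38·310·t^-0.62 = 310·t^0.38/(36+t) gives 0.38(36+t) = t, so 0.62·t = 0.38×36.
t* = 0.38×36/0.62 = 22.06 min.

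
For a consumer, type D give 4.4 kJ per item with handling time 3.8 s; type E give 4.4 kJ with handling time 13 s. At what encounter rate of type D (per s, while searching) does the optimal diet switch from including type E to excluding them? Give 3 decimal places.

Drop type E once their profitability E₂/h₂ falls below the rate achievable on type D alone: E₂/h₂ = λE₁/(1 + λh₁).
Solve for λ: λE₁h₂ = E₂(1 + λh₁) → λ(E₁h₂ − E₂h₁) = E₂ → λ = E₂/(E₁h₂ − E₂h₁).
λ = 4.4/(4.4×13 − 4.4×3.8) = 4.4/40.48 = 0.1087 per s.

0.109 per s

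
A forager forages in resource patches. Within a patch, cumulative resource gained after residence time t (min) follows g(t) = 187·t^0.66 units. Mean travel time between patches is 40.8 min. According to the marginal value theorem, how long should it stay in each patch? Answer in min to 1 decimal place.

By the marginal value theorem, leave when the instantaneous gain rate g'(t) equals the habitat-wide average g(t)/(T + t).
g'(t) = 0.66·187·t^-0.34. Setting 0.66·187·t^-0.34 = 187·t^0.66/(40.8+t) gives 0.66(40.8+t) = t, so 0.34·t = 0.66×40.8.
t* = 0.66×40.8/0.34 = 79.2 min.

79.2 min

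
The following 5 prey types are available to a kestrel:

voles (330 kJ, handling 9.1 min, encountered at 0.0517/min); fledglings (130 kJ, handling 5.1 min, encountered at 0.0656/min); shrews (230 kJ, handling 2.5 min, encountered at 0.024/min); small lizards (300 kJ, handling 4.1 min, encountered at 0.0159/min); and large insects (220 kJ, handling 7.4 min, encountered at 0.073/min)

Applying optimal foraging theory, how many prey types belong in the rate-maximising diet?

5

Rank by E/h (kJ/min): shrews 92, small lizards 73.2, voles 36.3, large insects 29.7, fledglings 25.5. Include each in turn until the next type's E/h falls below the running intake rate.
Rate on top 1: 5.208. small lizards: 73.2 > 5.208 → include.
Rate on top 2: 9.145. voles: 36.3 > 9.145 → include.
Rate on top 3: 17.14. large insects: 29.7 > 17.14 → include.
Rate on top 4: 20.32. fledglings: 25.5 > 20.32 → include.
Optimal diet: shrews, small lizards, voles, large insects, fledglings — 5 of 5 types.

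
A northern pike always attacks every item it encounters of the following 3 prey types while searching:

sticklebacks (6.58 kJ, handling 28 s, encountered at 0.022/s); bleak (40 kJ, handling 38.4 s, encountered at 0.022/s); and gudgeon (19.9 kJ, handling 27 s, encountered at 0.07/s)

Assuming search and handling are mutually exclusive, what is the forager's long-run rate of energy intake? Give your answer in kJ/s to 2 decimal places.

R = Σλ_iE_i / (1 + Σλ_ih_i)
Numerator: 0.022×6.58 + 0.022×40 + 0.07×19.9 = 2.418
Denominator: 1 + 0.022×28 + 0.022×38.4 + 0.07×27 = 4.351
R = 2.418/4.351 = 0.5557 kJ/s

0.56 kJ/s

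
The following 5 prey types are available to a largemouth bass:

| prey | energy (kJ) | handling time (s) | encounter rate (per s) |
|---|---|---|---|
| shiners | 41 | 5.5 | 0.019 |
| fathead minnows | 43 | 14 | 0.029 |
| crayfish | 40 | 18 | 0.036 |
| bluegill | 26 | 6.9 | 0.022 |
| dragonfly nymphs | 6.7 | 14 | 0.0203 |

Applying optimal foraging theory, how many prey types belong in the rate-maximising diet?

4

Profitabilities (E/h, kJ/s): shiners 7.45, bluegill 3.77, fathead minnows 3.07, crayfish 2.22, dragonfly nymphs 0.479. Add prey in this order while the next type's profitability exceeds the intake rate on those already taken.
Rate on top 1: 0.7053. bluegill: 3.77 > 0.7053 → include.
Rate on top 2: 1.075. fathead minnows: 3.07 > 1.075 → include.
Rate on top 3: 1.563. crayfish: 2.22 > 1.563 → include.
Rate on top 4: 1.748. dragonfly nymphs: 0.479 < 1.748 → exclude; stop.
Optimal diet: shiners, bluegill, fathead minnows, crayfish — 4 of 5 types.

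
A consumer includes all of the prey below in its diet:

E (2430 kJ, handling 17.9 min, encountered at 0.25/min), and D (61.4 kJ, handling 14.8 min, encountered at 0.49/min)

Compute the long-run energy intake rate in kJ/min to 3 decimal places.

Energy encountered per unit search time: 0.25×2430 + 0.49×61.4 = 637.6 kJ/min.
Handling time per unit search time: 0.25×17.9 + 0.49×14.8 = 11.73.
Rate = 637.6/(1 + 11.73) = 50.1 kJ/min.

50.097 kJ/min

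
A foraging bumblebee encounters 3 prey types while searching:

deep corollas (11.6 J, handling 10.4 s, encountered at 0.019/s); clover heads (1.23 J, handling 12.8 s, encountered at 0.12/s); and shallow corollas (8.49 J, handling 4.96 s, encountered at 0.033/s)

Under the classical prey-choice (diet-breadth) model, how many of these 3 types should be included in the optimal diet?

2

Profitabilities (E/h, J/s): shallow corollas 1.71, deep corollas 1.12, clover heads 0.0961. Add prey in this order while the next type's profitability exceeds the intake rate on those already taken.
Rate on top 1: 0.2408. deep corollas: 1.12 > 0.2408 → include.
Rate on top 2: 0.3677. clover heads: 0.0961 < 0.3677 → exclude; stop.
Optimal diet: shallow corollas, deep corollas — 2 of 3 types.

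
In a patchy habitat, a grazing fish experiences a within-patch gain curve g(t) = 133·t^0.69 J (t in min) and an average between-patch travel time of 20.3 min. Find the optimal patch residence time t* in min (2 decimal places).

45.18 min

Maximise g(t)/(T+t): set derivative to zero → g'(t)(T+t) = g(t).
g'(t) = 0.69·133·t^-0.31. Setting 0.69·133·t^-0.31 = 133·t^0.69/(20.3+t) gives 0.69(20.3+t) = t, so 0.31·t = 0.69×20.3.
t* = 0.69×20.3/0.31 = 45.18 min.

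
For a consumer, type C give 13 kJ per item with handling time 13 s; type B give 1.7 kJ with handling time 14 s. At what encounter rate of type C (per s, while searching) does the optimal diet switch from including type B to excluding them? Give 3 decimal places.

0.011 per s

At the threshold, the rate on type C alone equals the profitability of type B: λ·13/(1 + λ·13) = 1.7/14 = 0.1214.
Rearranging, λ(13 − 0.1214×13) = 0.1214, so λ = 0.1214/11.42 = 0.01063 per s.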